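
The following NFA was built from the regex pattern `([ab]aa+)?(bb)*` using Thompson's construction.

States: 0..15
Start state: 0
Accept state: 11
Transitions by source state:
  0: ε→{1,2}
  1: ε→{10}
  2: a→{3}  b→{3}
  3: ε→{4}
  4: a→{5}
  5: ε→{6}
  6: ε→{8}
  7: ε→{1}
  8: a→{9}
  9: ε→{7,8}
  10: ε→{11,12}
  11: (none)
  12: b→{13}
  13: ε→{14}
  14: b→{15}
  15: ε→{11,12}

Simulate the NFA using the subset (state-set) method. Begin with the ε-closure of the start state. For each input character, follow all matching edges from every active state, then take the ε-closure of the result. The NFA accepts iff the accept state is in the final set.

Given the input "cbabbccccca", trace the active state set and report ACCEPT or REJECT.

Answer: REJECT

Steps:
start: ε-closure({0}) = {0,1,2,10,11,12}
'c' @ 1: {}  — state set empty
rest 'babbccccca' ignored (set empty)
final: {}; accept 11 not in set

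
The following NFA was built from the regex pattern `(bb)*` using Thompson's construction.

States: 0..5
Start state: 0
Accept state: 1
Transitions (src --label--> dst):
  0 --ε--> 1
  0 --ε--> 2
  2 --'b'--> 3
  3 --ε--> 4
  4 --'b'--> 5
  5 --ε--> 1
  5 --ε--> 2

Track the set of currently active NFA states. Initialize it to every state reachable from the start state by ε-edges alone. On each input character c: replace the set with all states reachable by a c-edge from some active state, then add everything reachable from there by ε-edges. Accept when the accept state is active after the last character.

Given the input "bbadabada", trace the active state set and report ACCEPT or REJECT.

Answer: REJECT

Trace:
start: ε-closure({0}) = {0,1,2}
'b' @ 1: {3,4}
'b' @ 2: {1,2,5}  ✓accept
'a' @ 3: {}  — state set empty
rest 'dabada' ignored (set empty)
after full input: {}  (accept=1 not in)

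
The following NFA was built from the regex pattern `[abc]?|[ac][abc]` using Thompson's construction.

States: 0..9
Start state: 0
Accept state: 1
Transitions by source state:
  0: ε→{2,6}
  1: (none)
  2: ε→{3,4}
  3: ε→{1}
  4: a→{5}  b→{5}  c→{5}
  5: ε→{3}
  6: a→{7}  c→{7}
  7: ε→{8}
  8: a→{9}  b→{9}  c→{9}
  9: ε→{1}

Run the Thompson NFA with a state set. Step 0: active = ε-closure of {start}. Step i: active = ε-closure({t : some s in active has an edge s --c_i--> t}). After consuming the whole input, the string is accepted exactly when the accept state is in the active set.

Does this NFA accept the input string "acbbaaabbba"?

Answer: REJECT

Steps:
start: ε-closure({0}) = {0,1,2,3,4,6}
'a' @ 1: {1,3,5,7,8}  ✓accept
'c' @ 2: {1,9}  ✓accept
'b' @ 3: {}  — no active states
rest 'baaabbba' ignored (set empty)
end set {} — state 1 not in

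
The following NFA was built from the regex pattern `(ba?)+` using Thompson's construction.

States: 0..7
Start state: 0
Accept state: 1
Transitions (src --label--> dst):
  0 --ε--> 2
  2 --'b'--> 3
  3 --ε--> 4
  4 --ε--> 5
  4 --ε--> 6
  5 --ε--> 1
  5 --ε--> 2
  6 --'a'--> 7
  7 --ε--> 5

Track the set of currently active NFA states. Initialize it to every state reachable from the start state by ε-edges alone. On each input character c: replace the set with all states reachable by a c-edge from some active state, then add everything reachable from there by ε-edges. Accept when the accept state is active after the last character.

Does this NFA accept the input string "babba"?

start: ε-closure({0}) = {0,2}
'b' @ 1: {1,2,3,4,5,6}  (accept∈set)
'a' @ 2: {1,2,5,7}  (accept∈set)
'b' @ 3: {1,2,3,4,5,6}  (accept∈set)
'b' @ 4: {1,2,3,4,5,6}  (accept∈set)
'a' @ 5: {1,2,5,7}  (accept∈set)
end set {1,2,5,7} — state 1 in

Answer: ACCEPT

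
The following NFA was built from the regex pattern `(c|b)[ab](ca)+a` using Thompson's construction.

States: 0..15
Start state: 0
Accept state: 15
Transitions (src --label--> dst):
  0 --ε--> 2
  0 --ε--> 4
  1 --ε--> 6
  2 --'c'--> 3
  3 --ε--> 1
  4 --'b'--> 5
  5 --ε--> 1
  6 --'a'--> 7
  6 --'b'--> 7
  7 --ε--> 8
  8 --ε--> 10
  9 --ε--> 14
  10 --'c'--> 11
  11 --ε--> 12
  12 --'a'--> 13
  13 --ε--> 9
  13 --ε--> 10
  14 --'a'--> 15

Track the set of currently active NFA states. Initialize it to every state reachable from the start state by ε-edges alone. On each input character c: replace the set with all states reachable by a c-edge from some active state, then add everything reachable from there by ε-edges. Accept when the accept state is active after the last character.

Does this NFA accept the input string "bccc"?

start: ε-closure({0}) = {0,2,4}
'b' @ 1: {1,5,6}
'c' @ 2: {}  — no active states
rest 'cc' ignored (set empty)
final: {}; accept 15 not in set

Answer: REJECT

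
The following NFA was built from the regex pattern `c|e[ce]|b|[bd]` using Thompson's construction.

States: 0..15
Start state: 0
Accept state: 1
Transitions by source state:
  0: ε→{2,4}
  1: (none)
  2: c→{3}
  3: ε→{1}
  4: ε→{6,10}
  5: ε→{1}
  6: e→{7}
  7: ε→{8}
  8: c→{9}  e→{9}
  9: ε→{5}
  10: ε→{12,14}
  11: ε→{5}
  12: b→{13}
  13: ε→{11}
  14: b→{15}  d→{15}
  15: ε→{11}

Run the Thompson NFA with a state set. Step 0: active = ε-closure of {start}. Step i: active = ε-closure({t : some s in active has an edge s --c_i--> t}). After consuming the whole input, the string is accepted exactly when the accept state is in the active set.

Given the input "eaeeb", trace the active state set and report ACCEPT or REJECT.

S₀ = ε-closure({0}) = {0,2,4,6,10,12,14}
'e' @ 1: {7,8}
'a' @ 2: {}  — state set empty
rest 'eeb' ignored (set empty)
end set {} — state 1 not in

Answer: REJECT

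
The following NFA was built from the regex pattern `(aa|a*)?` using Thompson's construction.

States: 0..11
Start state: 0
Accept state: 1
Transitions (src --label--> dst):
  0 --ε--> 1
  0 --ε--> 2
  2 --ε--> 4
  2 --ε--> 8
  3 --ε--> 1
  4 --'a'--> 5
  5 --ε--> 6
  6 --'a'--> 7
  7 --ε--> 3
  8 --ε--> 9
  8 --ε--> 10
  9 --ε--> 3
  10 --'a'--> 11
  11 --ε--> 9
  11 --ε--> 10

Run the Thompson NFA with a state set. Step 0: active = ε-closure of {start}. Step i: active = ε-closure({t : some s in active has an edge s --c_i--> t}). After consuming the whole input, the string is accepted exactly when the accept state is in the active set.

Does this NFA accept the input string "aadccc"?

start: ε-closure({0}) = {0,1,2,3,4,8,9,10}
'a' @ 1: {1,3,5,6,9,10,11}  [accepting]
'a' @ 2: {1,3,7,9,10,11}  [accepting]
'd' @ 3: {}  — no active states
rest 'ccc' ignored (set empty)
after full input: {}  (accept=1 not in)

Answer: REJECT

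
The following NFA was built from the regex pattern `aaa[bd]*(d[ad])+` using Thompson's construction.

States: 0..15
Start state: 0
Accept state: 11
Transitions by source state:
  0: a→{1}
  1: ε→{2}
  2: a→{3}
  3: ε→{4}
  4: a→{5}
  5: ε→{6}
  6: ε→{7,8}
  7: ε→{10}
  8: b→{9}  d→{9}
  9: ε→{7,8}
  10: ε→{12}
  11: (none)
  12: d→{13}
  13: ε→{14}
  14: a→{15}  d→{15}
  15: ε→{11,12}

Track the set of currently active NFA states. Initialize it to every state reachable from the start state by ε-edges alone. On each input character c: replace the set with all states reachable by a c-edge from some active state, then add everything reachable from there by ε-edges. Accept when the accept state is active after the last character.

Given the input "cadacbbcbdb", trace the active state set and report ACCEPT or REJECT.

S₀ = ε-closure({0}) = {0}
'c' @ 1: {}  — state set empty
rest 'adacbbcbdb' ignored (set empty)
after full input: {}  (accept=11 not in)

Answer: REJECT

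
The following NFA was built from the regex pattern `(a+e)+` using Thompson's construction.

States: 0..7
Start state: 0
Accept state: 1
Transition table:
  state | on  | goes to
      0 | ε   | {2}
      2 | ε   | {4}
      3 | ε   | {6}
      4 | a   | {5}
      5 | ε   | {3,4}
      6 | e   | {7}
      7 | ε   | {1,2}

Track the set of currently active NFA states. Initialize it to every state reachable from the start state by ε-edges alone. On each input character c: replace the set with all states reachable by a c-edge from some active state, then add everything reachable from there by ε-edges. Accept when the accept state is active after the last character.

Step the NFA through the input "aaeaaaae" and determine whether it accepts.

Answer: ACCEPT

Trace:
S₀ = ε-closure({0}) = {0,2,4}
'a' @ 1: {3,4,5,6}
'a' @ 2: {3,4,5,6}
'e' @ 3: {1,2,4,7}  [accepting]
'a' @ 4: {3,4,5,6}
'a' @ 5: {3,4,5,6}
'a' @ 6: {3,4,5,6}
'a' @ 7: {3,4,5,6}
'e' @ 8: {1,2,4,7}  [accepting]
end set {1,2,4,7} — state 1 in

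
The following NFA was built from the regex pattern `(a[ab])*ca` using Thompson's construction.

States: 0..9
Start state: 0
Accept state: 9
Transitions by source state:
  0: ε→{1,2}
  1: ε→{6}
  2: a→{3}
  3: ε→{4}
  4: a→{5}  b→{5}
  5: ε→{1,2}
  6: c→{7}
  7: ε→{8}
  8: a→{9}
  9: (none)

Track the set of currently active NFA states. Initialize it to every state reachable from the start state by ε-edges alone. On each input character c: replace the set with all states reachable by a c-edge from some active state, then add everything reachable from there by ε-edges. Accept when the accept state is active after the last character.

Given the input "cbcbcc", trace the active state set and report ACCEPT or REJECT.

Answer: REJECT

Steps:
S₀ = ε-closure({0}) = {0,1,2,6}
'c' @ 1: {7,8}
'b' @ 2: {}  — no active states
rest 'cbcc' ignored (set empty)
after full input: {}  (accept=9 not in)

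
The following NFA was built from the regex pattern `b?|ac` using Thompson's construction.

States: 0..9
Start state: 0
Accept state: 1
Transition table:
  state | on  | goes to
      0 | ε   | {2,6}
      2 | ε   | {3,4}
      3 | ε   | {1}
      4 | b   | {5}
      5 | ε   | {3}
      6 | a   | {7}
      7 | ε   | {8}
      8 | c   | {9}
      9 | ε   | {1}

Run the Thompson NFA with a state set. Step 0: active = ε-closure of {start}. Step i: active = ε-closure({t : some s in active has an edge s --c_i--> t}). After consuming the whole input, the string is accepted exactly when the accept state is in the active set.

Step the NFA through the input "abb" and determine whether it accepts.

Answer: REJECT

Derivation:
initial (ε-close {0}): {0,1,2,3,4,6}
'a' @ 1: {7,8}
'b' @ 2: {}  — no active states
rest 'b' ignored (set empty)
after full input: {}  (accept=1 not in)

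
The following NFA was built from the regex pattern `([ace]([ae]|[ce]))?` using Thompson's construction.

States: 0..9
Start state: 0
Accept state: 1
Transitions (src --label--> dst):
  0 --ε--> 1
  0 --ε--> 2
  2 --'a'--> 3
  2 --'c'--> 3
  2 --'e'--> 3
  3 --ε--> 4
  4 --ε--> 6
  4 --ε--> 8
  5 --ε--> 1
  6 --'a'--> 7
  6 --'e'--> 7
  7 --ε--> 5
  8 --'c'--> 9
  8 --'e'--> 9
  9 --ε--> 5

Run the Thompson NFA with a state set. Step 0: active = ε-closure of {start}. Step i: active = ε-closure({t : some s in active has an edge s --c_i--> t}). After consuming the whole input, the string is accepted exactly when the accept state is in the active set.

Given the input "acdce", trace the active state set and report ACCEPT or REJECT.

Answer: REJECT

Steps:
initial (ε-close {0}): {0,1,2}
'a' @ 1: {3,4,6,8}
'c' @ 2: {1,5,9}  ✓accept
'd' @ 3: {}  — dead — no transitions
rest 'ce' ignored (set empty)
end set {} — state 1 not in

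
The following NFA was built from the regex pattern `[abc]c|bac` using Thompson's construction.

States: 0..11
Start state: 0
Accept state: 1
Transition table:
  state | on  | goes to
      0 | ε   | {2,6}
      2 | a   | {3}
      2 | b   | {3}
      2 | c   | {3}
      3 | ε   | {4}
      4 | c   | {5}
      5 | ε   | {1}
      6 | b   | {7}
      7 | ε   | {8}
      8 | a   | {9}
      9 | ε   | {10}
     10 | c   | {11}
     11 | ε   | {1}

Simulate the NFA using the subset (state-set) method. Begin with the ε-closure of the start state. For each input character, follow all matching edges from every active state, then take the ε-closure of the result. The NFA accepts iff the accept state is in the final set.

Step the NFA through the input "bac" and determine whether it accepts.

initial (ε-close {0}): {0,2,6}
'b' @ 1: {3,4,7,8}
'a' @ 2: {9,10}
'c' @ 3: {1,11}  ✓accept
after full input: {1,11}  (accept=1 in)

Answer: ACCEPT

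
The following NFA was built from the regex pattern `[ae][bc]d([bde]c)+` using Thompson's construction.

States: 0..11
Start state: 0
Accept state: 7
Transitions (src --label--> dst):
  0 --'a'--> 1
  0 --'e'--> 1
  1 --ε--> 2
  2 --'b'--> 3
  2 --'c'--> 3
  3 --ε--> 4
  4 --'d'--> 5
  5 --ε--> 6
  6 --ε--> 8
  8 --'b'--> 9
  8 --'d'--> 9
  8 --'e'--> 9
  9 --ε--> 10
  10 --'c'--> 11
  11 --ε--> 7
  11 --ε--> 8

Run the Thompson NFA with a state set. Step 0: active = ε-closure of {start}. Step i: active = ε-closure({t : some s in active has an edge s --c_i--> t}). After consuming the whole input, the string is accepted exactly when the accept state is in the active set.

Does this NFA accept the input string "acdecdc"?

initial (ε-close {0}): {0}
'a' @ 1: {1,2}
'c' @ 2: {3,4}
'd' @ 3: {5,6,8}
'e' @ 4: {9,10}
'c' @ 5: {7,8,11}  [accepting]
'd' @ 6: {9,10}
'c' @ 7: {7,8,11}  [accepting]
final: {7,8,11}; accept 7 in set

Answer: ACCEPT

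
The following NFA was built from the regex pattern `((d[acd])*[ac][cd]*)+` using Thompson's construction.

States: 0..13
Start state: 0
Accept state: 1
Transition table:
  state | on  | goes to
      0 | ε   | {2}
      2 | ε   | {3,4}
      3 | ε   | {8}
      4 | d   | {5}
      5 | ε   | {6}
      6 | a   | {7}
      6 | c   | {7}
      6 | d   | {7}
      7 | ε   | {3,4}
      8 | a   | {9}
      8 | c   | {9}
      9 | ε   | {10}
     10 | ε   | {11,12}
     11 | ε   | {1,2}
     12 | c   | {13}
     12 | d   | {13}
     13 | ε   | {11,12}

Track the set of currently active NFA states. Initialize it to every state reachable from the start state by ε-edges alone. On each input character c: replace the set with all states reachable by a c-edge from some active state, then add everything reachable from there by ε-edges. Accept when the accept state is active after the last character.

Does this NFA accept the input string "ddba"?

S₀ = ε-closure({0}) = {0,2,3,4,8}
'd' @ 1: {5,6}
'd' @ 2: {3,4,7,8}
'b' @ 3: {}  — state set empty
rest 'a' ignored (set empty)
end set {} — state 1 not in

Answer: REJECT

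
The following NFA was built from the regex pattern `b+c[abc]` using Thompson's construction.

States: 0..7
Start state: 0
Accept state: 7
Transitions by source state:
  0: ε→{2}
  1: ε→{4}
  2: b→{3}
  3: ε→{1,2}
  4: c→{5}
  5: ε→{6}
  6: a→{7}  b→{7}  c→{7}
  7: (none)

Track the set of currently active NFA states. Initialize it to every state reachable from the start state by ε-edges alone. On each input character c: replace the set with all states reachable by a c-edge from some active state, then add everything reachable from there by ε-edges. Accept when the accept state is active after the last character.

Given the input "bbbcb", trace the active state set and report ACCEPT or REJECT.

Answer: ACCEPT

Derivation:
S₀ = ε-closure({0}) = {0,2}
'b' @ 1: {1,2,3,4}
'b' @ 2: {1,2,3,4}
'b' @ 3: {1,2,3,4}
'c' @ 4: {5,6}
'b' @ 5: {7}  (accept∈set)
final: {7}; accept 7 in set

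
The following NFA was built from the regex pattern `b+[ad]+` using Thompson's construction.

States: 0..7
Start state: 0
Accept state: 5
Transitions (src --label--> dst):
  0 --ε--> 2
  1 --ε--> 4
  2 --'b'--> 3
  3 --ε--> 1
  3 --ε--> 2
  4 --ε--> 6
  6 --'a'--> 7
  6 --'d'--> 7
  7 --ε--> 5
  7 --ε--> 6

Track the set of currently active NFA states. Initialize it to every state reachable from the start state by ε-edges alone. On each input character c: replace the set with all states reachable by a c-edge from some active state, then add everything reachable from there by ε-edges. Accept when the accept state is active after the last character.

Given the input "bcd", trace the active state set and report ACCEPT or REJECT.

S₀ = ε-closure({0}) = {0,2}
'b' @ 1: {1,2,3,4,6}
'c' @ 2: {}  — no active states
rest 'd' ignored (set empty)
end set {} — state 5 not in

Answer: REJECT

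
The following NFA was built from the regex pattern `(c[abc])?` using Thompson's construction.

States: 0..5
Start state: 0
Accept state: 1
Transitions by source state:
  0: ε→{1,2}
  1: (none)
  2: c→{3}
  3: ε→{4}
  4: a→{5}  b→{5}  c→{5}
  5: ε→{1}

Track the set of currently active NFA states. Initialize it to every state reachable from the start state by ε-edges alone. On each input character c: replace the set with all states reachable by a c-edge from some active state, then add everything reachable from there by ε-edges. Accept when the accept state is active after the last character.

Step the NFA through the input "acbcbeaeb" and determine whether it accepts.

Answer: REJECT

Trace:
S₀ = ε-closure({0}) = {0,1,2}
'a' @ 1: {}  — state set empty
rest 'cbcbeaeb' ignored (set empty)
after full input: {}  (accept=1 not in)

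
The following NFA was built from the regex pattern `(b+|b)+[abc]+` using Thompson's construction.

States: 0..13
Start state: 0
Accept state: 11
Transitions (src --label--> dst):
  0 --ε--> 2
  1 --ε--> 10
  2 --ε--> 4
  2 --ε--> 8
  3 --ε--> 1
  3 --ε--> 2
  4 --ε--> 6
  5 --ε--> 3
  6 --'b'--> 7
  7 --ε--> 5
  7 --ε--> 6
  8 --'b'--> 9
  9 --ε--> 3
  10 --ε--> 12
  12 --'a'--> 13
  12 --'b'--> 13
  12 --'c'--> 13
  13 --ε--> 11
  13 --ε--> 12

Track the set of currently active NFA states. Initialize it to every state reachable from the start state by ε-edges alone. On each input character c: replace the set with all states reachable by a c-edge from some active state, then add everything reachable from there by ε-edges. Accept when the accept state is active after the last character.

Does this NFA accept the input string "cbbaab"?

start: ε-closure({0}) = {0,2,4,6,8}
'c' @ 1: {}  — no active states
rest 'bbaab' ignored (set empty)
end set {} — state 11 not in

Answer: REJECT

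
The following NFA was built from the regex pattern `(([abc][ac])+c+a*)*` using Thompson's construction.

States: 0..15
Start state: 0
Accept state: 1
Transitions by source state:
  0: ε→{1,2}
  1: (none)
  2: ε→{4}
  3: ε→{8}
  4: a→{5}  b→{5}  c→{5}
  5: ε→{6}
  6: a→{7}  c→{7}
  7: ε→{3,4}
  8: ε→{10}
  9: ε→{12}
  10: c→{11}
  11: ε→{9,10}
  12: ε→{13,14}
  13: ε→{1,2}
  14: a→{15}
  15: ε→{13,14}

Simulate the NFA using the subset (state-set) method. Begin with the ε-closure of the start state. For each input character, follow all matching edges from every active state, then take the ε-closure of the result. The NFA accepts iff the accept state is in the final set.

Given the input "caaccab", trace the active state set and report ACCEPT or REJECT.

Answer: REJECT

Derivation:
initial (ε-close {0}): {0,1,2,4}
'c' @ 1: {5,6}
'a' @ 2: {3,4,7,8,10}
'a' @ 3: {5,6}
'c' @ 4: {3,4,7,8,10}
'c' @ 5: {1,2,4,5,6,9,10,11,12,13,14}  (accept∈set)
'a' @ 6: {1,2,3,4,5,6,7,8,10,13,14,15}  (accept∈set)
'b' @ 7: {5,6}
final: {5,6}; accept 1 not in set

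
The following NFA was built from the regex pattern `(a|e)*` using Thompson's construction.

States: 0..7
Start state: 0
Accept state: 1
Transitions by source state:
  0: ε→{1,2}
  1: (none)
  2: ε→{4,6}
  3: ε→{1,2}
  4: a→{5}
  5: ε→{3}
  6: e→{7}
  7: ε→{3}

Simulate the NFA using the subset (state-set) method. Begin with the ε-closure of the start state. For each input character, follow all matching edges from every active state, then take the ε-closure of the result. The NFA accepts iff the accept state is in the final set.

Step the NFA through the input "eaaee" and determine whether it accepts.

Answer: ACCEPT

Derivation:
start: ε-closure({0}) = {0,1,2,4,6}
'e' @ 1: {1,2,3,4,6,7}  (accept∈set)
'a' @ 2: {1,2,3,4,5,6}  (accept∈set)
'a' @ 3: {1,2,3,4,5,6}  (accept∈set)
'e' @ 4: {1,2,3,4,6,7}  (accept∈set)
'e' @ 5: {1,2,3,4,6,7}  (accept∈set)
end set {1,2,3,4,6,7} — state 1 in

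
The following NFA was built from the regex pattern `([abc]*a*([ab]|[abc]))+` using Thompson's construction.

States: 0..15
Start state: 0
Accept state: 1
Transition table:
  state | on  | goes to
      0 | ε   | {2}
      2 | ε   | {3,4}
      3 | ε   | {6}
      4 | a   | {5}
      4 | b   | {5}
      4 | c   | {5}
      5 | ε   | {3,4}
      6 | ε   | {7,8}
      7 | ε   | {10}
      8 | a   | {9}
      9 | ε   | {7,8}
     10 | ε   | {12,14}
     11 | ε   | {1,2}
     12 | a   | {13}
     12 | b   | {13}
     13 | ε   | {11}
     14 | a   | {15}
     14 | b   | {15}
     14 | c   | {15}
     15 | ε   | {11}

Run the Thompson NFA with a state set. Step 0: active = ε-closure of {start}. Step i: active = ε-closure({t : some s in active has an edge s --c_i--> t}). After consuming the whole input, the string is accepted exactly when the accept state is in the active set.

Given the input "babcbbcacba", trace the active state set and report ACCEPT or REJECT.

start: ε-closure({0}) = {0,2,3,4,6,7,8,10,12,14}
'b' @ 1: {1,2,3,4,5,6,7,8,10,11,12,13,14,15}  [accepting]
'a' @ 2: {1,2,3,4,5,6,7,8,9,10,11,12,13,14,15}  [accepting]
'b' @ 3: {1,2,3,4,5,6,7,8,10,11,12,13,14,15}  [accepting]
'c' @ 4: {1,2,3,4,5,6,7,8,10,11,12,14,15}  [accepting]
'b' @ 5: {1,2,3,4,5,6,7,8,10,11,12,13,14,15}  [accepting]
'b' @ 6: {1,2,3,4,5,6,7,8,10,11,12,13,14,15}  [accepting]
'c' @ 7: {1,2,3,4,5,6,7,8,10,11,12,14,15}  [accepting]
'a' @ 8: {1,2,3,4,5,6,7,8,9,10,11,12,13,14,15}  [accepting]
'c' @ 9: {1,2,3,4,5,6,7,8,10,11,12,14,15}  [accepting]
'b' @ 10: {1,2,3,4,5,6,7,8,10,11,12,13,14,15}  [accepting]
'a' @ 11: {1,2,3,4,5,6,7,8,9,10,11,12,13,14,15}  [accepting]
after full input: {1,2,3,4,5,6,7,8,9,10,11,12,13,14,15}  (accept=1 in)

Answer: ACCEPT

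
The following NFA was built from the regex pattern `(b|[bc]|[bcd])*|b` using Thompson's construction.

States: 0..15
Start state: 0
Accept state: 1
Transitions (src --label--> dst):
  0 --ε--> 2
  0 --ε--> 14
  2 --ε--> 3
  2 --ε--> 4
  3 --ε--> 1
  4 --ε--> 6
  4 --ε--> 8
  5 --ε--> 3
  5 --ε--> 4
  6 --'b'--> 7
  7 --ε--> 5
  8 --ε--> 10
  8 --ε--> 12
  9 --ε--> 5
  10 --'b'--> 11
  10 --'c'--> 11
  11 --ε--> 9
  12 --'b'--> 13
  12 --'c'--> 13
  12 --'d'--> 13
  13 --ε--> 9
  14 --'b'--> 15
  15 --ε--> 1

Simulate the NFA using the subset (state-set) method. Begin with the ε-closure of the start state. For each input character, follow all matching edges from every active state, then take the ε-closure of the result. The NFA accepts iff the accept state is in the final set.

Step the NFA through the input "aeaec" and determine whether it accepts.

Answer: REJECT

Trace:
initial (ε-close {0}): {0,1,2,3,4,6,8,10,12,14}
'a' @ 1: {}  — no active states
rest 'eaec' ignored (set empty)
end set {} — state 1 not in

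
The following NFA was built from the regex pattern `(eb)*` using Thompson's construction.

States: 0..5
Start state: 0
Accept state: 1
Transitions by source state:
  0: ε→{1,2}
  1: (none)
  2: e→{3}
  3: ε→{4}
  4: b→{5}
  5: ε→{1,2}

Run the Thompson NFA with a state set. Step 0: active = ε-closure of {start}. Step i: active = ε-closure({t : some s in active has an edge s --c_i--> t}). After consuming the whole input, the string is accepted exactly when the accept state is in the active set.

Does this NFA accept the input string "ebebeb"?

Answer: ACCEPT

Trace:
start: ε-closure({0}) = {0,1,2}
'e' @ 1: {3,4}
'b' @ 2: {1,2,5}  [accepting]
'e' @ 3: {3,4}
'b' @ 4: {1,2,5}  [accepting]
'e' @ 5: {3,4}
'b' @ 6: {1,2,5}  [accepting]
after full input: {1,2,5}  (accept=1 in)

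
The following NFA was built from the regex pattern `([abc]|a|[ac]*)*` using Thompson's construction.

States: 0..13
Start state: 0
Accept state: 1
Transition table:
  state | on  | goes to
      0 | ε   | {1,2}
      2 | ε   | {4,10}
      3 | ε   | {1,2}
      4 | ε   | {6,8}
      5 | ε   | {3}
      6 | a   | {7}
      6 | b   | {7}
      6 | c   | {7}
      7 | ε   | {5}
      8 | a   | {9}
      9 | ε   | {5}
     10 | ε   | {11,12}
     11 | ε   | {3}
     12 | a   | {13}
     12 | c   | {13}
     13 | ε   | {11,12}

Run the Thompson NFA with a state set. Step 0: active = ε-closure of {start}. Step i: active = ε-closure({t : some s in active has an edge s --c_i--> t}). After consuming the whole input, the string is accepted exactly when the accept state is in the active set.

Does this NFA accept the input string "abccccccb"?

start: ε-closure({0}) = {0,1,2,3,4,6,8,10,11,12}
'a' @ 1: {1,2,3,4,5,6,7,8,9,10,11,12,13}  ✓accept
'b' @ 2: {1,2,3,4,5,6,7,8,10,11,12}  ✓accept
'c' @ 3: {1,2,3,4,5,6,7,8,10,11,12,13}  ✓accept
'c' @ 4: {1,2,3,4,5,6,7,8,10,11,12,13}  ✓accept
'c' @ 5: {1,2,3,4,5,6,7,8,10,11,12,13}  ✓accept
'c' @ 6: {1,2,3,4,5,6,7,8,10,11,12,13}  ✓accept
'c' @ 7: {1,2,3,4,5,6,7,8,10,11,12,13}  ✓accept
'c' @ 8: {1,2,3,4,5,6,7,8,10,11,12,13}  ✓accept
'b' @ 9: {1,2,3,4,5,6,7,8,10,11,12}  ✓accept
final: {1,2,3,4,5,6,7,8,10,11,12}; accept 1 in set

Answer: ACCEPT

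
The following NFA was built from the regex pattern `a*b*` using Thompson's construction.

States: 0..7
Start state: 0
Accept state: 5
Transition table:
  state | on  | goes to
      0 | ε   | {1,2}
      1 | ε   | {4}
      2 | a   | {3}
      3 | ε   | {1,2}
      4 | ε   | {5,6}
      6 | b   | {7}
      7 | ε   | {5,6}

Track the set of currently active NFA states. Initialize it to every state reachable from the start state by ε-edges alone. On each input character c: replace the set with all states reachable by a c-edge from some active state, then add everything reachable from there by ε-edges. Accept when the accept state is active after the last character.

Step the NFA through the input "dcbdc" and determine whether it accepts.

S₀ = ε-closure({0}) = {0,1,2,4,5,6}
'd' @ 1: {}  — dead — no transitions
rest 'cbdc' ignored (set empty)
final: {}; accept 5 not in set

Answer: REJECT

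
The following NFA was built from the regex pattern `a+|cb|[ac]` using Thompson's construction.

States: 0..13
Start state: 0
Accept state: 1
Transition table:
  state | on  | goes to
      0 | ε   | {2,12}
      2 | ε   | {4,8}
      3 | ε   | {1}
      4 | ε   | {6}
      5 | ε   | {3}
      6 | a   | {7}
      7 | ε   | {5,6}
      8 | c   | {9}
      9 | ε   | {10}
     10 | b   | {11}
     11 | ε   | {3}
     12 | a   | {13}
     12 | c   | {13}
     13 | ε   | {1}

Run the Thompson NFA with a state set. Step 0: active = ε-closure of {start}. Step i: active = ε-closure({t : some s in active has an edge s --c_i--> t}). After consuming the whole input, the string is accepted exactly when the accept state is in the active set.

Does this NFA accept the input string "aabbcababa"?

start: ε-closure({0}) = {0,2,4,6,8,12}
'a' @ 1: {1,3,5,6,7,13}  [accepting]
'a' @ 2: {1,3,5,6,7}  [accepting]
'b' @ 3: {}  — dead — no transitions
rest 'bcababa' ignored (set empty)
end set {} — state 1 not in

Answer: REJECT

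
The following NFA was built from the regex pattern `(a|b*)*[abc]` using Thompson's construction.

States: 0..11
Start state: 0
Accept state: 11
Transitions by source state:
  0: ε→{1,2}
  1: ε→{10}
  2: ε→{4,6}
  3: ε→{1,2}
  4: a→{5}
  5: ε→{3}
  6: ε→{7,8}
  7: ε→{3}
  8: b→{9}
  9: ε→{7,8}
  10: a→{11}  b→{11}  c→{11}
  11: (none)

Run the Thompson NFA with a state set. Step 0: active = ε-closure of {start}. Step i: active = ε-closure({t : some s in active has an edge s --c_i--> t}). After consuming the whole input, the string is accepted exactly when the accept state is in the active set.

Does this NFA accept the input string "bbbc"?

initial (ε-close {0}): {0,1,2,3,4,6,7,8,10}
'b' @ 1: {1,2,3,4,6,7,8,9,10,11}  [accepting]
'b' @ 2: {1,2,3,4,6,7,8,9,10,11}  [accepting]
'b' @ 3: {1,2,3,4,6,7,8,9,10,11}  [accepting]
'c' @ 4: {11}  [accepting]
after full input: {11}  (accept=11 in)

Answer: ACCEPT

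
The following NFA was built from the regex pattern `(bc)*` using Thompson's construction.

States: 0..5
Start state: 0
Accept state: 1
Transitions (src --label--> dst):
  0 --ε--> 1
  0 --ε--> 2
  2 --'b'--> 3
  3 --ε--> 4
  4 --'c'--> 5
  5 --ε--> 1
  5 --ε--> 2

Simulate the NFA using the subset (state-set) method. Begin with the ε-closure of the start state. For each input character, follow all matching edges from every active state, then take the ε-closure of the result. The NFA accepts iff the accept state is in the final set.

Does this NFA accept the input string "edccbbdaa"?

start: ε-closure({0}) = {0,1,2}
'e' @ 1: {}  — no active states
rest 'dccbbdaa' ignored (set empty)
final: {}; accept 1 not in set

Answer: REJECT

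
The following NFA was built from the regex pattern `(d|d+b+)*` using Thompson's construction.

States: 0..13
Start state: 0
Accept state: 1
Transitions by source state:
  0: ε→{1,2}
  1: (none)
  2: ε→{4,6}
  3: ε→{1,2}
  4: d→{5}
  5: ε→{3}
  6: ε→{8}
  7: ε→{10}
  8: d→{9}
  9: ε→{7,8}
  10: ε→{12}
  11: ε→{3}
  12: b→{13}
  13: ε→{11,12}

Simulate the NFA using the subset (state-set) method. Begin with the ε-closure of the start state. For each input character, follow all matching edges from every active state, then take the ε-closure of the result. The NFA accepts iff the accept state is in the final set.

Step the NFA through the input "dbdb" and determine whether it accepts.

start: ε-closure({0}) = {0,1,2,4,6,8}
'd' @ 1: {1,2,3,4,5,6,7,8,9,10,12}  ✓accept
'b' @ 2: {1,2,3,4,6,8,11,12,13}  ✓accept
'd' @ 3: {1,2,3,4,5,6,7,8,9,10,12}  ✓accept
'b' @ 4: {1,2,3,4,6,8,11,12,13}  ✓accept
final: {1,2,3,4,6,8,11,12,13}; accept 1 in set

Answer: ACCEPT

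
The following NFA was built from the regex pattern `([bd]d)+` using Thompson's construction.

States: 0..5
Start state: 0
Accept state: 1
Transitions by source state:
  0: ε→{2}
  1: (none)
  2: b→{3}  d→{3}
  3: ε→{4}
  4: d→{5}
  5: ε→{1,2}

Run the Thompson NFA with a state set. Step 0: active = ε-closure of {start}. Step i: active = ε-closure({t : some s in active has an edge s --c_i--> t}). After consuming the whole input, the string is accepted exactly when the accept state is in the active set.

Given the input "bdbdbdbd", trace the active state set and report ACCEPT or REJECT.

start: ε-closure({0}) = {0,2}
'b' @ 1: {3,4}
'd' @ 2: {1,2,5}  [accepting]
'b' @ 3: {3,4}
'd' @ 4: {1,2,5}  [accepting]
'b' @ 5: {3,4}
'd' @ 6: {1,2,5}  [accepting]
'b' @ 7: {3,4}
'd' @ 8: {1,2,5}  [accepting]
after full input: {1,2,5}  (accept=1 in)

Answer: ACCEPT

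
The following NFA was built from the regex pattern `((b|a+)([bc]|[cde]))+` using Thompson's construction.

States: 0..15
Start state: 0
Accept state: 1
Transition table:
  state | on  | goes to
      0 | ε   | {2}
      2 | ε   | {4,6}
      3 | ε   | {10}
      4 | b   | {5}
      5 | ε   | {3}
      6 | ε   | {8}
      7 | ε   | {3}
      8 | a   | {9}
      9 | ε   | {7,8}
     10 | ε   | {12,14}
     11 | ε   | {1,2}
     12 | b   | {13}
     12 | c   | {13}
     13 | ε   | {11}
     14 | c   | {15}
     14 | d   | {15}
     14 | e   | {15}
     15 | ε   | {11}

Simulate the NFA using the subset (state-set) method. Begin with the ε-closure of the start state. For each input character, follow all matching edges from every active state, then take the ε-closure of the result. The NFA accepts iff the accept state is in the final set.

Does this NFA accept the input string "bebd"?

initial (ε-close {0}): {0,2,4,6,8}
'b' @ 1: {3,5,10,12,14}
'e' @ 2: {1,2,4,6,8,11,15}  ✓accept
'b' @ 3: {3,5,10,12,14}
'd' @ 4: {1,2,4,6,8,11,15}  ✓accept
after full input: {1,2,4,6,8,11,15}  (accept=1 in)

Answer: ACCEPT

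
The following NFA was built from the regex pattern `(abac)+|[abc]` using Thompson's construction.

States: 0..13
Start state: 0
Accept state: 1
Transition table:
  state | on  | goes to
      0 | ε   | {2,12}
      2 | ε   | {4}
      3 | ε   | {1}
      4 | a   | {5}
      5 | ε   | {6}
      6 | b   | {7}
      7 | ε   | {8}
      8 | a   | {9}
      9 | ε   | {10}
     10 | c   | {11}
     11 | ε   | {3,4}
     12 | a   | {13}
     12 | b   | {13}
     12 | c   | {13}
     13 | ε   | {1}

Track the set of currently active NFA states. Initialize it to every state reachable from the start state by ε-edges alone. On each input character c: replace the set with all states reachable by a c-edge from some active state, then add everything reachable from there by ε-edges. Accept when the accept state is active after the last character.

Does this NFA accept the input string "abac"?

start: ε-closure({0}) = {0,2,4,12}
'a' @ 1: {1,5,6,13}  ✓accept
'b' @ 2: {7,8}
'a' @ 3: {9,10}
'c' @ 4: {1,3,4,11}  ✓accept
final: {1,3,4,11}; accept 1 in set

Answer: ACCEPT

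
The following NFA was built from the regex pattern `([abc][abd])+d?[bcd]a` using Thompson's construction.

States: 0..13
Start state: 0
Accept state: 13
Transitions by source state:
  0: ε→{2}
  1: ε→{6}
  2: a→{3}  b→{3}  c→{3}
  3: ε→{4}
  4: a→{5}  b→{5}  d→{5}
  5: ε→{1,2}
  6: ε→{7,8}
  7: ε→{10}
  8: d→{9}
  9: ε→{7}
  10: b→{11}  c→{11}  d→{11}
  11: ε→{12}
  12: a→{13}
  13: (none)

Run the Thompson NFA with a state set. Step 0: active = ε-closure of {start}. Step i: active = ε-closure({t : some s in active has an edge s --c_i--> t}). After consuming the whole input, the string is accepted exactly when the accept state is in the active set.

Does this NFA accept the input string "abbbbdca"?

S₀ = ε-closure({0}) = {0,2}
'a' @ 1: {3,4}
'b' @ 2: {1,2,5,6,7,8,10}
'b' @ 3: {3,4,11,12}
'b' @ 4: {1,2,5,6,7,8,10}
'b' @ 5: {3,4,11,12}
'd' @ 6: {1,2,5,6,7,8,10}
'c' @ 7: {3,4,11,12}
'a' @ 8: {1,2,5,6,7,8,10,13}  ✓accept
final: {1,2,5,6,7,8,10,13}; accept 13 in set

Answer: ACCEPT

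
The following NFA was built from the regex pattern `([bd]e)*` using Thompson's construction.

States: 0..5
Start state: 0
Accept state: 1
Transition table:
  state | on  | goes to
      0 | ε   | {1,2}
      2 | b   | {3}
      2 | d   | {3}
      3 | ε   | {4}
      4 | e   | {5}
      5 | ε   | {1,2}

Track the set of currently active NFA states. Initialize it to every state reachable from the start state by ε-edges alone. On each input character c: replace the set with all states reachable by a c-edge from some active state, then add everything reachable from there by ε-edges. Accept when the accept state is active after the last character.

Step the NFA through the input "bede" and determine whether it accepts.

S₀ = ε-closure({0}) = {0,1,2}
'b' @ 1: {3,4}
'e' @ 2: {1,2,5}  ✓accept
'd' @ 3: {3,4}
'e' @ 4: {1,2,5}  ✓accept
after full input: {1,2,5}  (accept=1 in)

Answer: ACCEPT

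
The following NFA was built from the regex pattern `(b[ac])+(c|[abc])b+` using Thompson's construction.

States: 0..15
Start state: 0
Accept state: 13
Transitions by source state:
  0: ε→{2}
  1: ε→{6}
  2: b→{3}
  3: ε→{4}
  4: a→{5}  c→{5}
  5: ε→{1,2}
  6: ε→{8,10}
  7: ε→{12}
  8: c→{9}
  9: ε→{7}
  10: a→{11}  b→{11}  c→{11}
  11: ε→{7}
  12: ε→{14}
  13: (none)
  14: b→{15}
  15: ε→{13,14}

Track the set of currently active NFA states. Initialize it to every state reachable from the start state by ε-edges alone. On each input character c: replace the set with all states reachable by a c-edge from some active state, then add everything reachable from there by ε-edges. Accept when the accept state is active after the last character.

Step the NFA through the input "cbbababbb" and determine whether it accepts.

Answer: REJECT

Derivation:
S₀ = ε-closure({0}) = {0,2}
'c' @ 1: {}  — dead — no transitions
rest 'bbababbb' ignored (set empty)
final: {}; accept 13 not in set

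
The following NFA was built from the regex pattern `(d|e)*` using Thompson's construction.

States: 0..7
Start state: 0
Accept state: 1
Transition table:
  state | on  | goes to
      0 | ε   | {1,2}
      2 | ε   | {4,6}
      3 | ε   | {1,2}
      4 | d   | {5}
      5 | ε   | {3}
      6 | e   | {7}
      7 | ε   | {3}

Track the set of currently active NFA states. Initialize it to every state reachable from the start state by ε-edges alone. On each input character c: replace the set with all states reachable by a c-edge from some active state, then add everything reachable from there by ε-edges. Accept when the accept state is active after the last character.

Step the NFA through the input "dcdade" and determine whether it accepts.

Answer: REJECT

Steps:
S₀ = ε-closure({0}) = {0,1,2,4,6}
'd' @ 1: {1,2,3,4,5,6}  (accept∈set)
'c' @ 2: {}  — dead — no transitions
rest 'dade' ignored (set empty)
final: {}; accept 1 not in set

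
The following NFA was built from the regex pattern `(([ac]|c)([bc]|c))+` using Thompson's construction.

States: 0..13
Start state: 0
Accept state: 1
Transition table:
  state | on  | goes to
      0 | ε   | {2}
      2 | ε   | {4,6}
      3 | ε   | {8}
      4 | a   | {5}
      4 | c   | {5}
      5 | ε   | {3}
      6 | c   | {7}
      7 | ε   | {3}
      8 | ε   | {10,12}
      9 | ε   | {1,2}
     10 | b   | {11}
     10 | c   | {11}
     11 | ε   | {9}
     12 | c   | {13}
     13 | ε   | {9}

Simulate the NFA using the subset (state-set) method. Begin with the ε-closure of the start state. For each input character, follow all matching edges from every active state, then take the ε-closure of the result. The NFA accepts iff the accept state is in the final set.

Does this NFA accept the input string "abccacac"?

Answer: ACCEPT

Steps:
start: ε-closure({0}) = {0,2,4,6}
'a' @ 1: {3,5,8,10,12}
'b' @ 2: {1,2,4,6,9,11}  ✓accept
'c' @ 3: {3,5,7,8,10,12}
'c' @ 4: {1,2,4,6,9,11,13}  ✓accept
'a' @ 5: {3,5,8,10,12}
'c' @ 6: {1,2,4,6,9,11,13}  ✓accept
'a' @ 7: {3,5,8,10,12}
'c' @ 8: {1,2,4,6,9,11,13}  ✓accept
end set {1,2,4,6,9,11,13} — state 1 in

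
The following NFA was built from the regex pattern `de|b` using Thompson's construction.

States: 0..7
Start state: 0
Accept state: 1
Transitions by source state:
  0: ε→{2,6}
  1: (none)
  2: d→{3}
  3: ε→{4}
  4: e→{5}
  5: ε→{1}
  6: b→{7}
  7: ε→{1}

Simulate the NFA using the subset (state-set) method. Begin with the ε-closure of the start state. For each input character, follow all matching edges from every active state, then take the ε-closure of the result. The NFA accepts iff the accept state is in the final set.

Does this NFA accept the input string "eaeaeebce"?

initial (ε-close {0}): {0,2,6}
'e' @ 1: {}  — state set empty
rest 'aeaeebce' ignored (set empty)
final: {}; accept 1 not in set

Answer: REJECT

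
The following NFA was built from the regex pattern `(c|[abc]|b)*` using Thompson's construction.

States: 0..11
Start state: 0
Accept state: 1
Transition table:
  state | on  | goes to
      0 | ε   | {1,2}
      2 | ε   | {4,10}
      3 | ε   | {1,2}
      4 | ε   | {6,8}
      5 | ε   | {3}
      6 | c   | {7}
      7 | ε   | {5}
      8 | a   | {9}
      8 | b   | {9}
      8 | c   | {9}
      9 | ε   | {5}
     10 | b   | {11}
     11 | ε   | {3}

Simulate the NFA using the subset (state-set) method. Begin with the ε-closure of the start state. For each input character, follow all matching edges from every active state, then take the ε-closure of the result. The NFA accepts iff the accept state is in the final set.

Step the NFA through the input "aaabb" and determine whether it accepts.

S₀ = ε-closure({0}) = {0,1,2,4,6,8,10}
'a' @ 1: {1,2,3,4,5,6,8,9,10}  [accepting]
'a' @ 2: {1,2,3,4,5,6,8,9,10}  [accepting]
'a' @ 3: {1,2,3,4,5,6,8,9,10}  [accepting]
'b' @ 4: {1,2,3,4,5,6,8,9,10,11}  [accepting]
'b' @ 5: {1,2,3,4,5,6,8,9,10,11}  [accepting]
after full input: {1,2,3,4,5,6,8,9,10,11}  (accept=1 in)

Answer: ACCEPT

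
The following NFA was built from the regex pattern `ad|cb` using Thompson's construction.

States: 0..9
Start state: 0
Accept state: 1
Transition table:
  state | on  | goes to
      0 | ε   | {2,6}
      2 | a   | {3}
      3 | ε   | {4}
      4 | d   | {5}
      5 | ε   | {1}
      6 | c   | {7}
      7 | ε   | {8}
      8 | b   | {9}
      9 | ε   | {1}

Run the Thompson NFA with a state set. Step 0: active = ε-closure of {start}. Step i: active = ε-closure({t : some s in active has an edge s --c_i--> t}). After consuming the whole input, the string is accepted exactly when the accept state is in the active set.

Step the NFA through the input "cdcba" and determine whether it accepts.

start: ε-closure({0}) = {0,2,6}
'c' @ 1: {7,8}
'd' @ 2: {}  — state set empty
rest 'cba' ignored (set empty)
after full input: {}  (accept=1 not in)

Answer: REJECT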